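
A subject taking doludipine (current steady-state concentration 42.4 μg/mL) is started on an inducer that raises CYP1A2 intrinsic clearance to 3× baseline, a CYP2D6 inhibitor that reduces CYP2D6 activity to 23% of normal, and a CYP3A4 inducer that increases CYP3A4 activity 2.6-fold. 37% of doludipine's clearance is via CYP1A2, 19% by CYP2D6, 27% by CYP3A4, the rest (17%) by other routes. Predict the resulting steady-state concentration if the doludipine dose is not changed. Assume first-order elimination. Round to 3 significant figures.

20.9 μg/mL

The CYP1A2 pathway (37% of clearance) rises to 3× activity: 0.37 × 3 = 1.11.
The CYP2D6 pathway (19% of clearance) falls to 0.23× activity: 0.19 × 0.23 = 0.0437.
The CYP3A4 pathway (27% of clearance) rises to 2.6× activity: 0.27 × 2.6 = 0.702.
The remaining 17% of clearance is unaffected.
New clearance relative to baseline: 1.11 + 0.0437 + 0.702 + 0.17 = 2.0257.
Steady-state concentration ∝ 1/CL: new value = 42.4 / 2.0257 = 20.9 μg/mL.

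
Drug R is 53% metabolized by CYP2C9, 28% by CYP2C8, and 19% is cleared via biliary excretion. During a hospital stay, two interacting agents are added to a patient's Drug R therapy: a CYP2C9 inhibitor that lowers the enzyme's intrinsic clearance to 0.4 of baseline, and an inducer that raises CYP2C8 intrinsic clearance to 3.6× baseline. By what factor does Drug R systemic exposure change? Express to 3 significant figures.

CYP2C9: 0.53 × 0.4 = 0.212
CYP2C8: 0.28 × 3.6 = 1.008
Other: 0.19 (unchanged)
New clearance relative to baseline: 0.212 + 1.008 + 0.19 = 1.41.
Systemic exposure ∝ 1/CL: fold-change = 1 / 1.41 = 0.709.

0.709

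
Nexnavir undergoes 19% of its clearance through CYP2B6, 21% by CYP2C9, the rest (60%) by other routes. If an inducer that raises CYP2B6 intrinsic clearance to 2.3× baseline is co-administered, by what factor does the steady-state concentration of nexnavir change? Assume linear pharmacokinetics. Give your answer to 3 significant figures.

0.802

The CYP2B6 pathway (19% of clearance) increases to 2.3× activity: 0.19 × 2.3 = 0.437.
CYP2C9 (21%) and the residual 60% are unaffected.
Relative clearance = 0.437 + 0.21 + 0.6 = 1.247.
Steady-state concentration ratio = CL_old/CL_new = 1 / 1.247 = 0.802.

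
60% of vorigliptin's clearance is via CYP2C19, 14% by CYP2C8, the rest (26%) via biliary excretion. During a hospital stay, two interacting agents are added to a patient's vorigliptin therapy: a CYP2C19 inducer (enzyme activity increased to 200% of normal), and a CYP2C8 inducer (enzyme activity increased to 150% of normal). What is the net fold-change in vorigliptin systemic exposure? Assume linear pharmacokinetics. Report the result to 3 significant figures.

0.599

The CYP2C19 pathway (60% of clearance) is boosted to 2× activity: 0.6 × 2 = 1.2.
The CYP2C8 pathway (14% of clearance) rises to 1.5× activity: 0.14 × 1.5 = 0.21.
The remaining 26% of clearance is unaffected.
New clearance relative to baseline: 1.2 + 0.21 + 0.26 = 1.67.
Net systemic exposure ratio = 1 / 1.67 = 0.599.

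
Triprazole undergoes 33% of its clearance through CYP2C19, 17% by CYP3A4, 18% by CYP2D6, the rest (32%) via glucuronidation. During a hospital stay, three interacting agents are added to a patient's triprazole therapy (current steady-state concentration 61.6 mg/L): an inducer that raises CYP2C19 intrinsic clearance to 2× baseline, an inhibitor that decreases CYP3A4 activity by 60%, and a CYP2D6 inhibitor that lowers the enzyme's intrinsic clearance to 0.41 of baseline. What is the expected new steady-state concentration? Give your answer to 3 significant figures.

The CYP2C19 pathway (33% of clearance) increases to 2× activity: 0.33 × 2 = 0.66.
The CYP3A4 pathway (17% of clearance) drops to 0.4× activity: 0.17 × 0.4 = 0.068.
The CYP2D6 pathway (18% of clearance) is reduced to 0.41× activity: 0.18 × 0.41 = 0.0738.
The remaining 32% of clearance is unaffected.
New clearance relative to baseline: 0.66 + 0.068 + 0.0738 + 0.32 = 1.1218.
New steady-state concentration = 61.6 / 1.1218 = 54.9 mg/L (concentration scales inversely with clearance).

54.9 mg/L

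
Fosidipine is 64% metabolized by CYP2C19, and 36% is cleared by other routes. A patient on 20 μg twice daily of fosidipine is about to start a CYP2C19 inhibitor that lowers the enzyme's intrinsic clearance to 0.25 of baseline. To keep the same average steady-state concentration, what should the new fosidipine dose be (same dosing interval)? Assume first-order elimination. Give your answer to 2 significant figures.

The CYP2C19 pathway (64% of clearance) falls to 0.25× activity: 0.64 × 0.25 = 0.16.
Non-CYP routes (36%) are unchanged.
Relative clearance = 0.16 + 0.36 = 0.52.
Exposure is unchanged when dose changes in proportion to clearance. New dose = 20 μg × 0.52 = 10 μg.

10 μg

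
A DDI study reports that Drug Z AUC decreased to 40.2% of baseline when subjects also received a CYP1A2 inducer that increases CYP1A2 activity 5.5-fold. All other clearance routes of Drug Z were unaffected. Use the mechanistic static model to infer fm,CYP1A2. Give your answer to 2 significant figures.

0.33

Write x for the fraction cleared via CYP1A2. The observed AUC change means clearance rose to 1/0.402 = 2.488 of baseline.
Only the CYP1A2 route changed, so 2.488 = x·5.5 + (1 − x), giving x = 0.33.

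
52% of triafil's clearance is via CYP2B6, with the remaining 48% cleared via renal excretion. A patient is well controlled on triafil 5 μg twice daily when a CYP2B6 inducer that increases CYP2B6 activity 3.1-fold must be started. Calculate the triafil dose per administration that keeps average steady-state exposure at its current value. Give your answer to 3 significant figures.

The CYP2B6 pathway (52% of clearance) rises to 3.1× activity: 0.52 × 3.1 = 1.612.
Non-CYP routes (48%) are unchanged.
New clearance relative to baseline: 1.612 + 0.48 = 2.092.
Css,avg = (dose rate)/CL, so holding Css fixed requires dose ∝ CL: 5 × 2.092 = 10.5 μg.

10.5 μg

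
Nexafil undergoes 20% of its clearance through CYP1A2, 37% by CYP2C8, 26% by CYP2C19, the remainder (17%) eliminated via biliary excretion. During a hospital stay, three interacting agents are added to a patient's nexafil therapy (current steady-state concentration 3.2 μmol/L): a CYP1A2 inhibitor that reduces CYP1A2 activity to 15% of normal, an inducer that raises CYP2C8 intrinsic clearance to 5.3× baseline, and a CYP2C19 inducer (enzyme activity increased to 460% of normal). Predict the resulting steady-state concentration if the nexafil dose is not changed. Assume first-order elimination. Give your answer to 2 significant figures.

The CYP1A2 pathway (20% of clearance) drops to 0.15× activity: 0.2 × 0.15 = 0.03.
The CYP2C8 pathway (37% of clearance) increases to 5.3× activity: 0.37 × 5.3 = 1.961.
The CYP2C19 pathway (26% of clearance) rises to 4.6× activity: 0.26 × 4.6 = 1.196.
Non-CYP routes (17%) are unchanged.
Relative clearance = 0.03 + 1.961 + 1.196 + 0.17 = 3.357.
New steady-state concentration = 3.2 / 3.357 = 0.95 μmol/L (concentration scales inversely with clearance).

0.95 μmol/L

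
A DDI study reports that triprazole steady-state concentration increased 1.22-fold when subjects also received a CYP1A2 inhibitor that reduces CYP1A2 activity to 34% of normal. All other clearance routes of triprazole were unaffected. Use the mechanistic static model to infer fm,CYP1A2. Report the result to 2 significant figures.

0.27

CL'/CL = 1 / 1.22 = 0.8197
0.34·fm + (1 − fm) = 0.8197
fm = (0.8197 − 1) / (0.34 − 1) = 0.27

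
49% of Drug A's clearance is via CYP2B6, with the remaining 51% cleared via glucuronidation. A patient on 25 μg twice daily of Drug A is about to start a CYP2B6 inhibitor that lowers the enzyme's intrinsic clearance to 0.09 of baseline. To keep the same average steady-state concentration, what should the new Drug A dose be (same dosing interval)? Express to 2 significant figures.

14 μg

The CYP2B6 pathway (49% of clearance) falls to 0.09× activity: 0.49 × 0.09 = 0.0441.
The remaining 51% of clearance is unaffected.
CL_new/CL_old = 0.0441 + 0.51 = 0.5541.
Exposure is unchanged when dose changes in proportion to clearance. New dose = 25 μg × 0.5541 = 14 μg.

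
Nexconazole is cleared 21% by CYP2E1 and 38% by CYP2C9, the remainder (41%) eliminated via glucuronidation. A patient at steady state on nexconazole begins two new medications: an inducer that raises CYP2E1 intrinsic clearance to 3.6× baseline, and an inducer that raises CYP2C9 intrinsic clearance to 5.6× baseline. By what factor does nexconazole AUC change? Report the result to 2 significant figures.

The CYP2E1 pathway (21% of clearance) is boosted to 3.6× activity: 0.21 × 3.6 = 0.756.
The CYP2C9 pathway (38% of clearance) is boosted to 5.6× activity: 0.38 × 5.6 = 2.128.
Non-CYP routes (41%) are unchanged.
CL_new/CL_old = 0.756 + 2.128 + 0.41 = 3.294.
Net AUC ratio = 1 / 3.294 = 0.30.

0.30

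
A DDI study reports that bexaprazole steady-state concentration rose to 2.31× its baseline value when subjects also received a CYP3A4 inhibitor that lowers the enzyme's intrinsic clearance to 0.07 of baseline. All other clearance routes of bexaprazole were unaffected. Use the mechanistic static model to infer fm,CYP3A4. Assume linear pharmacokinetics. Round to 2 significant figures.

Let x = fm,CYP3A4. Because steady-state concentration ∝ 1/CL, relative clearance fell to 1/2.31 = 0.4329.
Setting x·0.07 + (1 − x) = 0.4329 and solving: x = (0.4329 − 1)/(0.07 − 1) = 0.61.

0.61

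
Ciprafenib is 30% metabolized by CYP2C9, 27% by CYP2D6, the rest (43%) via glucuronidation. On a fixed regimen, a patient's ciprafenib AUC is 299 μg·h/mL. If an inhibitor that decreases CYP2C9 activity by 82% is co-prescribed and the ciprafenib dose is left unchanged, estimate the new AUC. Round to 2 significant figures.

4.0 × 10² μg·h/mL

The CYP2C9 pathway (30% of clearance) falls to 0.18× activity: 0.3 × 0.18 = 0.054.
CYP2D6 (27%) and the residual 43% are unaffected.
CL_new/CL_old = 0.054 + 0.27 + 0.43 = 0.754.
AUC ∝ 1/CL, so new value = 299 / 0.754 = 4.0 × 10² μg·h/mL.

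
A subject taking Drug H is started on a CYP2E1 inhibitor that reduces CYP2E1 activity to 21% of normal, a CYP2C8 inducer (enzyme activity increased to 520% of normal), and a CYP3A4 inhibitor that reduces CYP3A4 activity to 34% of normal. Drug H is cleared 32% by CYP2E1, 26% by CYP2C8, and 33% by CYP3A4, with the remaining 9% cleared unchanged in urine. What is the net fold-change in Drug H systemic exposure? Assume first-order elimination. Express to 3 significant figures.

0.617

The CYP2E1 pathway (32% of clearance) is reduced to 0.21× activity: 0.32 × 0.21 = 0.0672.
The CYP2C8 pathway (26% of clearance) rises to 5.2× activity: 0.26 × 5.2 = 1.352.
The CYP3A4 pathway (33% of clearance) falls to 0.34× activity: 0.33 × 0.34 = 0.1122.
The remaining 9% of clearance is unaffected.
New clearance relative to baseline: 0.0672 + 1.352 + 0.1122 + 0.09 = 1.6214.
Net systemic exposure ratio = 1 / 1.6214 = 0.617.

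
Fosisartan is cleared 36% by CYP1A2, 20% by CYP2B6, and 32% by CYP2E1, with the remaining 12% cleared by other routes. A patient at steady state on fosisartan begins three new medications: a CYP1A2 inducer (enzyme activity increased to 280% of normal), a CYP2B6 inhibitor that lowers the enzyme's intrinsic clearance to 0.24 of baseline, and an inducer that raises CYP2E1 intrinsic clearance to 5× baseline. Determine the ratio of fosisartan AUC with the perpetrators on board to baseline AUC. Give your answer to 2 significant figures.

0.36

The CYP1A2 pathway (36% of clearance) rises to 2.8× activity: 0.36 × 2.8 = 1.008.
The CYP2B6 pathway (20% of clearance) falls to 0.24× activity: 0.2 × 0.24 = 0.048.
The CYP2E1 pathway (32% of clearance) is boosted to 5× activity: 0.32 × 5 = 1.6.
Non-CYP routes (12%) are unchanged.
Relative clearance = 1.008 + 0.048 + 1.6 + 0.12 = 2.776.
Net AUC ratio = 1 / 2.776 = 0.36.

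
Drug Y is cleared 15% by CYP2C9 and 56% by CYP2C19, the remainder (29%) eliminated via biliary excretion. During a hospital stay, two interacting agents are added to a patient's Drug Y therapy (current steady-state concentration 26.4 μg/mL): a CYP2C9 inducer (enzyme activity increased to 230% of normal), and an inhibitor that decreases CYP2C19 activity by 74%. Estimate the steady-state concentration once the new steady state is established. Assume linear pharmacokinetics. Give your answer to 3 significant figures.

CYP2C9: 0.15 × 2.3 = 0.345
CYP2C19: 0.56 × 0.26 = 0.1456
Other: 0.29 (unchanged)
CL_new/CL_old = 0.345 + 0.1456 + 0.29 = 0.7806.
Dividing the baseline by the relative clearance: 26.4 / 0.7806 = 33.8 μg/mL.

33.8 μg/mL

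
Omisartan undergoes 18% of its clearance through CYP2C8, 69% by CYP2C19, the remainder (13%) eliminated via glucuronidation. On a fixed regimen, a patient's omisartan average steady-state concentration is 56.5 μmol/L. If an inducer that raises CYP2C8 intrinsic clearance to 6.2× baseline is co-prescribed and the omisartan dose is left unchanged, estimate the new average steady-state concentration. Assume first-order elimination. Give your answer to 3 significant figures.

The CYP2C8 pathway (18% of clearance) rises to 6.2× activity: 0.18 × 6.2 = 1.116.
CYP2C19 (69%) and the residual 13% are unaffected.
New clearance relative to baseline: 1.116 + 0.69 + 0.13 = 1.936.
Average steady-state concentration ∝ 1/CL, so new value = 56.5 / 1.936 = 29.2 μmol/L.

29.2 μmol/L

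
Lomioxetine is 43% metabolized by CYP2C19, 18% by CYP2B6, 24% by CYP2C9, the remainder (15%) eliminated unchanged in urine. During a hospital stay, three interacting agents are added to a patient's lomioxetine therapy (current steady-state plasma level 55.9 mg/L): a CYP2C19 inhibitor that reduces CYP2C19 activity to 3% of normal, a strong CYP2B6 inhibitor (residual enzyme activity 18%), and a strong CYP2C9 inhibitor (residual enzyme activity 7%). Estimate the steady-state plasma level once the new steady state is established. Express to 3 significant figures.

The CYP2C19 pathway (43% of clearance) is reduced to 0.03× activity: 0.43 × 0.03 = 0.0129.
The CYP2B6 pathway (18% of clearance) is reduced to 0.18× activity: 0.18 × 0.18 = 0.0324.
The CYP2C9 pathway (24% of clearance) drops to 0.07× activity: 0.24 × 0.07 = 0.0168.
The remaining 15% of clearance is unaffected.
New clearance relative to baseline: 0.0129 + 0.0324 + 0.0168 + 0.15 = 0.2121.
Dividing the baseline by the relative clearance: 55.9 / 0.2121 = 264 mg/L.

264 mg/L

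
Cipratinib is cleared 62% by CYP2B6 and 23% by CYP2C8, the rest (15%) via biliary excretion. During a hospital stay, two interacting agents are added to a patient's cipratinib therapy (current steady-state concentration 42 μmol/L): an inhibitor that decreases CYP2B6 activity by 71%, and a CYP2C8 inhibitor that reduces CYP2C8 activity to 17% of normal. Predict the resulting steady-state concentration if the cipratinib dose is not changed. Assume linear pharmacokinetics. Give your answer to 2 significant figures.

1.1 × 10² μmol/L

The CYP2B6 pathway (62% of clearance) is reduced to 0.29× activity: 0.62 × 0.29 = 0.1798.
The CYP2C8 pathway (23% of clearance) is reduced to 0.17× activity: 0.23 × 0.17 = 0.0391.
The remaining 15% of clearance is unaffected.
New clearance relative to baseline: 0.1798 + 0.0391 + 0.15 = 0.3689.
Dividing the baseline by the relative clearance: 42 / 0.3689 = 1.1 × 10² μmol/L.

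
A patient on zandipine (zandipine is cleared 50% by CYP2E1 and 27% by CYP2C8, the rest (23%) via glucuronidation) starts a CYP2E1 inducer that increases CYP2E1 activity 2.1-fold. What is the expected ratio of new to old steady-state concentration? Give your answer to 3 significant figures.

The CYP2E1 pathway (50% of clearance) increases to 2.1× activity: 0.5 × 2.1 = 1.05.
CYP2C8 (27%) and the residual 23% are unaffected.
Relative clearance = 1.05 + 0.27 + 0.23 = 1.55.
Since steady-state concentration ∝ 1/CL, the ratio is 1 / 1.55 = 0.645.

0.645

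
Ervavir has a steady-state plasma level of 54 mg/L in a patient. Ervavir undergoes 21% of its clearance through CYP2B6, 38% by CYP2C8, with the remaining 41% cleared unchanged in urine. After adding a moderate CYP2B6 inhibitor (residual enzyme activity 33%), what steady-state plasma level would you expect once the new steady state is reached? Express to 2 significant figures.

The CYP2B6 pathway (21% of clearance) drops to 0.33× activity: 0.21 × 0.33 = 0.0693.
CYP2C8 (38%) and the residual 41% are unaffected.
New clearance relative to baseline: 0.0693 + 0.38 + 0.41 = 0.8593.
With dosing unchanged, steady-state plasma level scales as 1/CL: 54 / 0.8593 = 63 mg/L.

63 mg/L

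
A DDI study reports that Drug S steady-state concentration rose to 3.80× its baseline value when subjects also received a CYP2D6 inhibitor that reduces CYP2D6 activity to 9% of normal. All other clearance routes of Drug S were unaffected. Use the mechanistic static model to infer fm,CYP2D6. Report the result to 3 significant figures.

0.810

CL'/CL = 1 / 3.80 = 0.2632
0.09·fm + (1 − fm) = 0.2632
fm = (0.2632 − 1) / (0.09 − 1) = 0.810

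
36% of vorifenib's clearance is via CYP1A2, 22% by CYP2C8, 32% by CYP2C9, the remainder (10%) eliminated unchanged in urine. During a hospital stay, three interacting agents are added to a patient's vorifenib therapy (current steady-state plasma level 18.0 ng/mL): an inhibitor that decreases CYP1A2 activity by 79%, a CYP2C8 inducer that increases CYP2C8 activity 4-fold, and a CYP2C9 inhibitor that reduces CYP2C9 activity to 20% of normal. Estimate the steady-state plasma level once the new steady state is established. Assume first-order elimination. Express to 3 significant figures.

16.1 ng/mL

The CYP1A2 pathway (36% of clearance) falls to 0.21× activity: 0.36 × 0.21 = 0.0756.
The CYP2C8 pathway (22% of clearance) increases to 4× activity: 0.22 × 4 = 0.88.
The CYP2C9 pathway (32% of clearance) drops to 0.2× activity: 0.32 × 0.2 = 0.064.
The remaining 10% of clearance is unaffected.
CL_new/CL_old = 0.0756 + 0.88 + 0.064 + 0.1 = 1.1196.
New steady-state plasma level = 18.0 / 1.1196 = 16.1 ng/mL (concentration scales inversely with clearance).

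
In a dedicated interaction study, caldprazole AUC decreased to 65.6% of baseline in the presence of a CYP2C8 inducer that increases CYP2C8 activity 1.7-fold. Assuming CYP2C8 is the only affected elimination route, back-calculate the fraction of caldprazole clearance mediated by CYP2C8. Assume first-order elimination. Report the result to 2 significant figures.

0.75

Call the CYP2C8 fraction fm. After the interaction, CL_new/CL_old = fm × 1.7 + (1 − fm).
AUC ratio = 1 / (new CL fraction), so new CL fraction = 1 / 0.656 = 1.524.
fm × 1.7 + 1 − fm = 1.524  ⇒  fm × (1.7 − 1) = 0.5244  ⇒  fm = 0.75.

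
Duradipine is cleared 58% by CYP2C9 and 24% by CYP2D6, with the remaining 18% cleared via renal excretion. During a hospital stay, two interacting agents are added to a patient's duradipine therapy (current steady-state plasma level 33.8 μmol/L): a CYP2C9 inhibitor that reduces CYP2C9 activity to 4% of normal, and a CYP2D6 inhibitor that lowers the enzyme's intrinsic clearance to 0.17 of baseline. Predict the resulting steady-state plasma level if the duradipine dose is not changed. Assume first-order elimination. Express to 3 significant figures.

The CYP2C9 pathway (58% of clearance) is reduced to 0.04× activity: 0.58 × 0.04 = 0.0232.
The CYP2D6 pathway (24% of clearance) drops to 0.17× activity: 0.24 × 0.17 = 0.0408.
The remaining 18% of clearance is unaffected.
New clearance relative to baseline: 0.0232 + 0.0408 + 0.18 = 0.244.
Steady-state plasma level ∝ 1/CL: new value = 33.8 / 0.244 = 139 μmol/L.

139 μmol/L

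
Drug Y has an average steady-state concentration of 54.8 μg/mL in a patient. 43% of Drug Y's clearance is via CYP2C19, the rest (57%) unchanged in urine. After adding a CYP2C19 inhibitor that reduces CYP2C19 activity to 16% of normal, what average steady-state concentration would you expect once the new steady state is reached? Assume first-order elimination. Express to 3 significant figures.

85.8 μg/mL

CYP2C19: 0.43 × 0.16 = 0.0688
Other: 0.57 (unchanged)
New clearance relative to baseline: 0.0688 + 0.57 = 0.6388.
New average steady-state concentration = baseline ÷ relative clearance = 54.8 / 0.6388 = 85.8 μg/mL.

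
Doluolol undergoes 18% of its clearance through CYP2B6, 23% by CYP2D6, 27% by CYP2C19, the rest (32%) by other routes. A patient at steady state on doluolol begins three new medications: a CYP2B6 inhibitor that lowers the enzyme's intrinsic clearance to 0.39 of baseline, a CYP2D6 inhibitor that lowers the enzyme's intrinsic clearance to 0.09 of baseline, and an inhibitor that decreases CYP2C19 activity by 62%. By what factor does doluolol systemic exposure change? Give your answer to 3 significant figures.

The CYP2B6 pathway (18% of clearance) falls to 0.39× activity: 0.18 × 0.39 = 0.0702.
The CYP2D6 pathway (23% of clearance) falls to 0.09× activity: 0.23 × 0.09 = 0.0207.
The CYP2C19 pathway (27% of clearance) falls to 0.38× activity: 0.27 × 0.38 = 0.1026.
Non-CYP routes (32%) are unchanged.
New clearance relative to baseline: 0.0702 + 0.0207 + 0.1026 + 0.32 = 0.5135.
Net systemic exposure ratio = 1 / 0.5135 = 1.95.

1.95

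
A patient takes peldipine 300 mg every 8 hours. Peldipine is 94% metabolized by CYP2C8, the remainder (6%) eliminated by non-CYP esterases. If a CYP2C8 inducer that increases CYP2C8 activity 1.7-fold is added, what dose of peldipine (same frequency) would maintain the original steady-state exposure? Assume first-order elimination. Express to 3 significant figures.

497 mg

The CYP2C8 pathway (94% of clearance) rises to 1.7× activity: 0.94 × 1.7 = 1.598.
Non-CYP routes (6%) are unchanged.
CL_new/CL_old = 1.598 + 0.06 = 1.658.
To maintain the same steady-state level, dose must scale with clearance: new dose = 300 × 1.658 = 497 mg.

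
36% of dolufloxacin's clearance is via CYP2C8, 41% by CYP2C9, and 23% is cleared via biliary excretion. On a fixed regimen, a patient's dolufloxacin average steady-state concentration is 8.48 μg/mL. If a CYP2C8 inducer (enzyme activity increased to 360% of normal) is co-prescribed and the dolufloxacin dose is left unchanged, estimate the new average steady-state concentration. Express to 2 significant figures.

4.4 μg/mL

The CYP2C8 pathway (36% of clearance) rises to 3.6× activity: 0.36 × 3.6 = 1.296.
CYP2C9 (41%) and the residual 23% are unaffected.
Relative clearance = 1.296 + 0.41 + 0.23 = 1.936.
Average steady-state concentration ∝ 1/CL, so new value = 8.48 / 1.936 = 4.4 μg/mL.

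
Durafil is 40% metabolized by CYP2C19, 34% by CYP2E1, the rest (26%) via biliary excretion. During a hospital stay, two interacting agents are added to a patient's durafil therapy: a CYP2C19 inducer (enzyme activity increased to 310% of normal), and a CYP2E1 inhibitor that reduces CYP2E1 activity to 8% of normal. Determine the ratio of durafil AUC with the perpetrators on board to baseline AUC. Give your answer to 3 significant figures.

The CYP2C19 pathway (40% of clearance) rises to 3.1× activity: 0.4 × 3.1 = 1.24.
The CYP2E1 pathway (34% of clearance) drops to 0.08× activity: 0.34 × 0.08 = 0.0272.
The remaining 26% of clearance is unaffected.
Relative clearance = 1.24 + 0.0272 + 0.26 = 1.5272.
Because AUC varies inversely with clearance, the combined effect is 1 / 1.5272 = 0.655.

0.655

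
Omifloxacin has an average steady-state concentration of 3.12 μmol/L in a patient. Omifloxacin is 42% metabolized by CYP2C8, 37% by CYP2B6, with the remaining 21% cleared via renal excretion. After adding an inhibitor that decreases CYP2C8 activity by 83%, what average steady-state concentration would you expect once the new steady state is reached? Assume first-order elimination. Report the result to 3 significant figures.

The CYP2C8 pathway (42% of clearance) falls to 0.17× activity: 0.42 × 0.17 = 0.0714.
CYP2B6 (37%) and the residual 21% are unaffected.
Relative clearance = 0.0714 + 0.37 + 0.21 = 0.6514.
Average steady-state concentration ∝ 1/CL, so new value = 3.12 / 0.6514 = 4.79 μmol/L.

4.79 μmol/L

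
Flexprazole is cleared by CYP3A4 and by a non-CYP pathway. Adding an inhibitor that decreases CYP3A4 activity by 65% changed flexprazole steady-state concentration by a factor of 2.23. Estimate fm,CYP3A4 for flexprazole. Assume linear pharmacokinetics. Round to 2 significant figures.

0.85

CL'/CL = 1 / 2.23 = 0.4484
0.35·fm + (1 − fm) = 0.4484
fm = (0.4484 − 1) / (0.35 − 1) = 0.85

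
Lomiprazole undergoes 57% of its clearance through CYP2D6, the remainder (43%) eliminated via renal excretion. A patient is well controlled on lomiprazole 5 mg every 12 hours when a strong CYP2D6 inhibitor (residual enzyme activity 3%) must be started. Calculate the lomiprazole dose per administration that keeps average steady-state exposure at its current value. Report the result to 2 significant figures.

2.2 mg

CYP2D6: 0.57 × 0.03 = 0.0171
Other: 0.43 (unchanged)
CL_new/CL_old = 0.0171 + 0.43 = 0.4471.
Css,avg = (dose rate)/CL, so holding Css fixed requires dose ∝ CL: 5 × 0.4471 = 2.2 mg.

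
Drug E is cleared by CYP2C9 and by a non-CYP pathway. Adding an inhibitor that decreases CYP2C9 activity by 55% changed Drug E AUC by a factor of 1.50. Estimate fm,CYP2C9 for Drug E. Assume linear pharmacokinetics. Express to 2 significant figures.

CL'/CL = 1 / 1.50 = 0.6667
0.45·fm + (1 − fm) = 0.6667
fm = (0.6667 − 1) / (0.45 − 1) = 0.61

0.61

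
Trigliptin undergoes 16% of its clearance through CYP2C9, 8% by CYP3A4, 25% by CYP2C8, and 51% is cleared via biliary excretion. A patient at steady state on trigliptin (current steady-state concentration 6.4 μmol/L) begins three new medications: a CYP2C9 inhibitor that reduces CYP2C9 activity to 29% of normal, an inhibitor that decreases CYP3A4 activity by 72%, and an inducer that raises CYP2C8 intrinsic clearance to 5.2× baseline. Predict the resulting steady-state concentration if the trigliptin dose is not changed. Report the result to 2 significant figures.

3.4 μmol/L

The CYP2C9 pathway (16% of clearance) drops to 0.29× activity: 0.16 × 0.29 = 0.0464.
The CYP3A4 pathway (8% of clearance) drops to 0.28× activity: 0.08 × 0.28 = 0.0224.
The CYP2C8 pathway (25% of clearance) rises to 5.2× activity: 0.25 × 5.2 = 1.3.
Non-CYP routes (51%) are unchanged.
CL_new/CL_old = 0.0464 + 0.0224 + 1.3 + 0.51 = 1.8788.
New steady-state concentration = 6.4 / 1.8788 = 3.4 μmol/L (concentration scales inversely with clearance).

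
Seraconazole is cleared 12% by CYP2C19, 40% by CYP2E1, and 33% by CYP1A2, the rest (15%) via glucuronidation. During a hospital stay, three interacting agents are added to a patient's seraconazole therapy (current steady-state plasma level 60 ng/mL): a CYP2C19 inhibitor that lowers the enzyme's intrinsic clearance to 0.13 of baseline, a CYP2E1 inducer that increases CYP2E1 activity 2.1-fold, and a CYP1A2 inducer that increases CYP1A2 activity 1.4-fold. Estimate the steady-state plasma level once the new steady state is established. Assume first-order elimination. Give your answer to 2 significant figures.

41 ng/mL

CYP2C19: 0.12 × 0.13 = 0.0156
CYP2E1: 0.4 × 2.1 = 0.84
CYP1A2: 0.33 × 1.4 = 0.462
Other: 0.15 (unchanged)
Relative clearance = 0.0156 + 0.84 + 0.462 + 0.15 = 1.4676.
Dividing the baseline by the relative clearance: 60 / 1.4676 = 41 ng/mL.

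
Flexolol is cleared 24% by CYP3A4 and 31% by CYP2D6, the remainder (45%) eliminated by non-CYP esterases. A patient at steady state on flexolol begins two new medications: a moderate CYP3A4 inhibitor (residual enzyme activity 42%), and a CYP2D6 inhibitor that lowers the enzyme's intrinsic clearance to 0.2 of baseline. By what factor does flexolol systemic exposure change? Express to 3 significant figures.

1.63

The CYP3A4 pathway (24% of clearance) is reduced to 0.42× activity: 0.24 × 0.42 = 0.1008.
The CYP2D6 pathway (31% of clearance) is reduced to 0.2× activity: 0.31 × 0.2 = 0.062.
The remaining 45% of clearance is unaffected.
CL_new/CL_old = 0.1008 + 0.062 + 0.45 = 0.6128.
Because systemic exposure varies inversely with clearance, the combined effect is 1 / 0.6128 = 1.63.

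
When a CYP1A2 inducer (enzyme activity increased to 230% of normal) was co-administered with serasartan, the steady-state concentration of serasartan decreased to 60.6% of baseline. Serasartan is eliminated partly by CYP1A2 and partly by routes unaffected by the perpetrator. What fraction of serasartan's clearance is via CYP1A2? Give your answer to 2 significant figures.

CL'/CL = 1 / 0.606 = 1.65
2.3·fm + (1 − fm) = 1.65
fm = (1.65 − 1) / (2.3 − 1) = 0.50

0.50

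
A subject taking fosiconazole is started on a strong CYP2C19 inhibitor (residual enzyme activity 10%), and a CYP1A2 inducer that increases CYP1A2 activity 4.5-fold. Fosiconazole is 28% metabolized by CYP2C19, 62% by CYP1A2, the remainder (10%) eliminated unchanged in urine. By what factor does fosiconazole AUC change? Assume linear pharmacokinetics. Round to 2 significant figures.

0.34

The CYP2C19 pathway (28% of clearance) falls to 0.1× activity: 0.28 × 0.1 = 0.028.
The CYP1A2 pathway (62% of clearance) is boosted to 4.5× activity: 0.62 × 4.5 = 2.79.
Non-CYP routes (10%) are unchanged.
CL_new/CL_old = 0.028 + 2.79 + 0.1 = 2.918.
Because AUC varies inversely with clearance, the combined effect is 1 / 2.918 = 0.34.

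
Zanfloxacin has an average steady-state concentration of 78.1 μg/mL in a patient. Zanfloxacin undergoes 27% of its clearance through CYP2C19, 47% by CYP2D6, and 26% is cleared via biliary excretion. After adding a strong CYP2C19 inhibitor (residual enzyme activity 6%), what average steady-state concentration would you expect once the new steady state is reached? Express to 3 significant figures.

The CYP2C19 pathway (27% of clearance) drops to 0.06× activity: 0.27 × 0.06 = 0.0162.
CYP2D6 (47%) and the residual 26% are unaffected.
New clearance relative to baseline: 0.0162 + 0.47 + 0.26 = 0.7462.
Average steady-state concentration ∝ 1/CL, so new value = 78.1 / 0.7462 = 105 μg/mL.

105 μg/mL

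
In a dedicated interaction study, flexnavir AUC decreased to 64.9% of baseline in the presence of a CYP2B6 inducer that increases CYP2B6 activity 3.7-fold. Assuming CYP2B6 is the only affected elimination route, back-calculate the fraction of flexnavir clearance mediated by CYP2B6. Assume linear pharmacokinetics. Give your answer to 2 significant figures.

CL'/CL = 1 / 0.649 = 1.541
3.7·fm + (1 − fm) = 1.541
fm = (1.541 − 1) / (3.7 − 1) = 0.20

0.20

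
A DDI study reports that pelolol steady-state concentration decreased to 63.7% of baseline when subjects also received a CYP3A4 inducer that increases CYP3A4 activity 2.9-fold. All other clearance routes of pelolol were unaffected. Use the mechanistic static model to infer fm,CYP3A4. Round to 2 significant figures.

Write x for the fraction cleared via CYP3A4. The observed steady-state concentration change means clearance rose to 1/0.637 = 1.57 of baseline.
Setting x·2.9 + (1 − x) = 1.57 and solving: x = (1.57 − 1)/(2.9 − 1) = 0.30.

0.30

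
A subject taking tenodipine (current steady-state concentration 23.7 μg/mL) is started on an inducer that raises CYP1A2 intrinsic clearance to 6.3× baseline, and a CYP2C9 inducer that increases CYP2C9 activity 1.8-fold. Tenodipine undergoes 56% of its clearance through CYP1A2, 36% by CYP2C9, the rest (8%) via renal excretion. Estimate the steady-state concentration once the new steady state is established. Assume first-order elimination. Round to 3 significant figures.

5.57 μg/mL

The CYP1A2 pathway (56% of clearance) rises to 6.3× activity: 0.56 × 6.3 = 3.528.
The CYP2C9 pathway (36% of clearance) is boosted to 1.8× activity: 0.36 × 1.8 = 0.648.
The remaining 8% of clearance is unaffected.
CL_new/CL_old = 3.528 + 0.648 + 0.08 = 4.256.
Steady-state concentration ∝ 1/CL: new value = 23.7 / 4.256 = 5.57 μg/mL.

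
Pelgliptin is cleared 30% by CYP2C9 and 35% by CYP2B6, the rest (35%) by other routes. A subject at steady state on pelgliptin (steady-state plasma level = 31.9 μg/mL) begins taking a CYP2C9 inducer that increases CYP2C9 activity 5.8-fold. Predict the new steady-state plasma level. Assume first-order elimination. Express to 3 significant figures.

13.1 μg/mL

The CYP2C9 pathway (30% of clearance) increases to 5.8× activity: 0.3 × 5.8 = 1.74.
CYP2B6 (35%) and the residual 35% are unaffected.
New clearance relative to baseline: 1.74 + 0.35 + 0.35 = 2.44.
With dosing unchanged, steady-state plasma level scales as 1/CL: 31.9 / 2.44 = 13.1 μg/mL.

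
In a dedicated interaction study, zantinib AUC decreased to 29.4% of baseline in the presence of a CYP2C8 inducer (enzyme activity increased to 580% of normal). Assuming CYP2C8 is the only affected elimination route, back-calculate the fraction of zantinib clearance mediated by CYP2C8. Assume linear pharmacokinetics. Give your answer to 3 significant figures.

CL'/CL = 1 / 0.294 = 3.401
5.8·fm + (1 − fm) = 3.401
fm = (3.401 − 1) / (5.8 − 1) = 0.500

0.500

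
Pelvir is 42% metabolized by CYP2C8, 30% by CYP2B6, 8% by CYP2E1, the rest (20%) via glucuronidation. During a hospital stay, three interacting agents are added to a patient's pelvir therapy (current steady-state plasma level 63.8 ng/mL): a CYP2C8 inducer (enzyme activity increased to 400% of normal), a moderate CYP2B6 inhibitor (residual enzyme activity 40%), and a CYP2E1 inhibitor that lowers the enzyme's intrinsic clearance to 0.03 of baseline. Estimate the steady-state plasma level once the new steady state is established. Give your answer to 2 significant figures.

32 ng/mL

The CYP2C8 pathway (42% of clearance) is boosted to 4× activity: 0.42 × 4 = 1.68.
The CYP2B6 pathway (30% of clearance) is reduced to 0.4× activity: 0.3 × 0.4 = 0.12.
The CYP2E1 pathway (8% of clearance) falls to 0.03× activity: 0.08 × 0.03 = 0.0024.
The remaining 20% of clearance is unaffected.
Relative clearance = 1.68 + 0.12 + 0.0024 + 0.2 = 2.0024.
Dividing the baseline by the relative clearance: 63.8 / 2.0024 = 32 ng/mL.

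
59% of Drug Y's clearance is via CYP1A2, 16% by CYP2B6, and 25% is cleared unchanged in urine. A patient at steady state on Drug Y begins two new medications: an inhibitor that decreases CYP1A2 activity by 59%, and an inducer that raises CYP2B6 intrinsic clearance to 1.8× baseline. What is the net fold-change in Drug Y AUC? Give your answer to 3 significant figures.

1.28

The CYP1A2 pathway (59% of clearance) is reduced to 0.41× activity: 0.59 × 0.41 = 0.2419.
The CYP2B6 pathway (16% of clearance) increases to 1.8× activity: 0.16 × 1.8 = 0.288.
Non-CYP routes (25%) are unchanged.
Relative clearance = 0.2419 + 0.288 + 0.25 = 0.7799.
Because AUC varies inversely with clearance, the combined effect is 1 / 0.7799 = 1.28.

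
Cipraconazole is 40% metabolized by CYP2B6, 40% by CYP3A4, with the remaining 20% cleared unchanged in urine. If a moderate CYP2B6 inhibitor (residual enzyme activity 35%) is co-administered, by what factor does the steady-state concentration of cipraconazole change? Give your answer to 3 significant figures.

The CYP2B6 pathway (40% of clearance) falls to 0.35× activity: 0.4 × 0.35 = 0.14.
CYP3A4 (40%) and the residual 20% are unaffected.
CL_new/CL_old = 0.14 + 0.4 + 0.2 = 0.74.
Steady-state concentration is inversely proportional to clearance, so the fold-change is 1 / 0.74 = 1.35.

1.35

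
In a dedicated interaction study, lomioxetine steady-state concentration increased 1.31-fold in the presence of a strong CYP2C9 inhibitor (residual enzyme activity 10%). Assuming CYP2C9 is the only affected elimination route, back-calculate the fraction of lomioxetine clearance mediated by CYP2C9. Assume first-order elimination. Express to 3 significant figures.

0.263

CL'/CL = 1 / 1.31 = 0.7634
0.1·fm + (1 − fm) = 0.7634
fm = (0.7634 − 1) / (0.1 − 1) = 0.263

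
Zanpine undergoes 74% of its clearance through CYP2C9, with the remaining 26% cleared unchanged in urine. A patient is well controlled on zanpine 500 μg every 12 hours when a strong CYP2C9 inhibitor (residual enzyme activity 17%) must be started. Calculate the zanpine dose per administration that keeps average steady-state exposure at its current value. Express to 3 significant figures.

193 μg

CYP2C9: 0.74 × 0.17 = 0.1258
Other: 0.26 (unchanged)
New clearance relative to baseline: 0.1258 + 0.26 = 0.3858.
Exposure is unchanged when dose changes in proportion to clearance. New dose = 500 μg × 0.3858 = 193 μg.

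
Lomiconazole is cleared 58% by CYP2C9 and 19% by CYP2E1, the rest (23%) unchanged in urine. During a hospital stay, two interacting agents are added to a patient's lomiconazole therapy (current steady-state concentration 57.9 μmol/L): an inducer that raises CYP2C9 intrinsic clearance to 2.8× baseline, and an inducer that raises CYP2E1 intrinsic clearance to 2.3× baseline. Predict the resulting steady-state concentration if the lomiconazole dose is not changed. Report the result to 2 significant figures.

25 μmol/L

The CYP2C9 pathway (58% of clearance) increases to 2.8× activity: 0.58 × 2.8 = 1.624.
The CYP2E1 pathway (19% of clearance) increases to 2.3× activity: 0.19 × 2.3 = 0.437.
Non-CYP routes (23%) are unchanged.
New clearance relative to baseline: 1.624 + 0.437 + 0.23 = 2.291.
Dividing the baseline by the relative clearance: 57.9 / 2.291 = 25 μmol/L.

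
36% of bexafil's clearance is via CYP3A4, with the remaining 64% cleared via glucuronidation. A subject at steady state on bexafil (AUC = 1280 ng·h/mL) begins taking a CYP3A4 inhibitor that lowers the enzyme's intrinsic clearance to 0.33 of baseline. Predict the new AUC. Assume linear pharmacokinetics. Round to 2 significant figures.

1.7 × 10³ ng·h/mL

The CYP3A4 pathway (36% of clearance) is reduced to 0.33× activity: 0.36 × 0.33 = 0.1188.
The remaining 64% of clearance is unaffected.
CL_new/CL_old = 0.1188 + 0.64 = 0.7588.
With dosing unchanged, AUC scales as 1/CL: 1280 / 0.7588 = 1.7 × 10³ ng·h/mL.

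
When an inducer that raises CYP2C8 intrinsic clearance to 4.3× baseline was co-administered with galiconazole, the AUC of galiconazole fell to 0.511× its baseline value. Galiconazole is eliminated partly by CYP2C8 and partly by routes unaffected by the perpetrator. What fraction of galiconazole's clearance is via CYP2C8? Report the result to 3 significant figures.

CL'/CL = 1 / 0.511 = 1.957
4.3·fm + (1 − fm) = 1.957
fm = (1.957 − 1) / (4.3 − 1) = 0.290

0.290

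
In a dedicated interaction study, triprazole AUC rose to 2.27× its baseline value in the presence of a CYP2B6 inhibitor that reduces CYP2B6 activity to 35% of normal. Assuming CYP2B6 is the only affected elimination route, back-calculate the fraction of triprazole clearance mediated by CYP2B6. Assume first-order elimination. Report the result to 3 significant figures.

Write x for the fraction cleared via CYP2B6. The observed AUC change means clearance fell to 1/2.27 = 0.4405 of baseline.
Setting x·0.35 + (1 − x) = 0.4405 and solving: x = (0.4405 − 1)/(0.35 − 1) = 0.861.

0.861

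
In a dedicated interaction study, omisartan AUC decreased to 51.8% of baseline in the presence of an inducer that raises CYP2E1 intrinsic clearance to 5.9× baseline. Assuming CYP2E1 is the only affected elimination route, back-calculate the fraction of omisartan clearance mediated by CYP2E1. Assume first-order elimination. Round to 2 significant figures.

Let x = fm,CYP2E1. Because AUC ∝ 1/CL, relative clearance rose to 1/0.518 = 1.931.
Setting x·5.9 + (1 − x) = 1.931 and solving: x = (1.931 − 1)/(5.9 − 1) = 0.19.

0.19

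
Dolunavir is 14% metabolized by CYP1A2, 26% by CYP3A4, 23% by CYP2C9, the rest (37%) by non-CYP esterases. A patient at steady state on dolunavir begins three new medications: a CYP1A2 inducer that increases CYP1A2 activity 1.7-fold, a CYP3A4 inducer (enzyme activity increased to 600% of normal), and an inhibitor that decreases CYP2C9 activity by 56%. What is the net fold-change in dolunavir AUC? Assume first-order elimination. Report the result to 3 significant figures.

The CYP1A2 pathway (14% of clearance) rises to 1.7× activity: 0.14 × 1.7 = 0.238.
The CYP3A4 pathway (26% of clearance) rises to 6× activity: 0.26 × 6 = 1.56.
The CYP2C9 pathway (23% of clearance) is reduced to 0.44× activity: 0.23 × 0.44 = 0.1012.
The remaining 37% of clearance is unaffected.
CL_new/CL_old = 0.238 + 1.56 + 0.1012 + 0.37 = 2.2692.
AUC ∝ 1/CL: fold-change = 1 / 2.2692 = 0.441.

0.441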